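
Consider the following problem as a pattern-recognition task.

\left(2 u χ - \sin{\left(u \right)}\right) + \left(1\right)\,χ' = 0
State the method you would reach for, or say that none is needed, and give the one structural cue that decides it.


Best approach: a linear integrating factor — linear in the unknown with genuine forcing: multiply through by the exponential of the integrated coefficient and the left side closes into one derivative.


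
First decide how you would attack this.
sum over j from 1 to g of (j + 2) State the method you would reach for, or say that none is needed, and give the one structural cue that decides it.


Method: no special technique — nothing telescopes and nothing is geometric; polynomial terms in j sum term by term.


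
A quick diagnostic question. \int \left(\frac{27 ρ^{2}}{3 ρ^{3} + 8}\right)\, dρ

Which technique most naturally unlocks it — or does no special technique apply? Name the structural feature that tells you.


Verdict: u-substitution — the only nontrivial dependence routes through 3 ρ^{3} + 8, whose derivative supplies the leftover factor up to a constant multiple — u = 3 ρ^{3} + 8 flattens it.


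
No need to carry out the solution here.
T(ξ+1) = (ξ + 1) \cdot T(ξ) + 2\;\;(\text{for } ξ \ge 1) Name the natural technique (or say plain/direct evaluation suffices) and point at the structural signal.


Verdict: a summation factor — it is first-order linear but the coefficient ξ + 1 depends on the index, so multiply through by a summation factor to telescope it.


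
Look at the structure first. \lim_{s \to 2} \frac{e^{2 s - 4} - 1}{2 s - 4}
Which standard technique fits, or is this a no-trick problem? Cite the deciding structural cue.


Verdict: l'Hôpital's rule (0/0) — the 0/0 form at 2 is the signature situation for l'Hôpital's rule. The standard small-argument limits would also carry it; the rule is the systematic route.


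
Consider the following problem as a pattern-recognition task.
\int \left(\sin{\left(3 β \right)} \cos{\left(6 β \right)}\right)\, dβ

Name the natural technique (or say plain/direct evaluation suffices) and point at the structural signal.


Best approach: a trigonometric identity — the product \sin{\left(3 β \right)} \cos{\left(6 β \right)} converts to a sum of single-frequency sinusoids via the product-to-sum identity.


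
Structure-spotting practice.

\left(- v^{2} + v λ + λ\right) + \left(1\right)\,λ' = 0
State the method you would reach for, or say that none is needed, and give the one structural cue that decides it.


Best approach: a linear integrating factor — the unknown enters only to the first power against a nonzero forcing term — the integrating-factor template applies directly.


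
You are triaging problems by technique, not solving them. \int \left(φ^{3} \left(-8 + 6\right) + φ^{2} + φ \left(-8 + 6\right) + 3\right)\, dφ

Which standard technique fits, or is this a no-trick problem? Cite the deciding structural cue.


Verdict: no special technique — every term is a constant multiple of a power of φ; term-wise power-rule integration needs no preliminary transformation.


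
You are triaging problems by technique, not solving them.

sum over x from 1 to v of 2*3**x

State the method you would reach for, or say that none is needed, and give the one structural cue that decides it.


Diagnosis: the geometric series formula — term-over-term division gives 3 every time — index-free ratio, geometric sum formula applies.


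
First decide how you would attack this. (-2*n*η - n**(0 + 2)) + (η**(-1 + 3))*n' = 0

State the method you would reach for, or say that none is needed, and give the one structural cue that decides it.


Diagnosis: the homogeneous substitution — solved for the derivative, the right side is unchanged under scaling η and n together — it depends only on the ratio n/η, so substitute a single ratio variable. This doubles as a Bernoulli equation in the unknown as written; the homogeneous route needs no setup at all.


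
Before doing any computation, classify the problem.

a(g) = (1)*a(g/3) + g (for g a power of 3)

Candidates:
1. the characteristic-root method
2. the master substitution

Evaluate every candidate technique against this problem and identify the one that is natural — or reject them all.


Method: the master substitution — the recursive call is at index g/3 rather than a shift, a divide-and-conquer shape — substituting g = 3^m linearizes it.
- the characteristic-root method — a divided-index call is not the fixed-shift linear shape that characteristic roots solve.
- the master substitution — applies; the problem has the shape this method handles.


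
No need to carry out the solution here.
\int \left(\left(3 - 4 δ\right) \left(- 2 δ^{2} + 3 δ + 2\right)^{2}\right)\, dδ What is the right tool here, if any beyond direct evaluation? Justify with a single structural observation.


Technique: u-substitution — read it as f(- 2 δ^{2} + 3 δ + 2) times a constant multiple of d(- 2 δ^{2} + 3 δ + 2): one substitution, u = - 2 δ^{2} + 3 δ + 2, finishes it. Expanding everything out would also get there; the substitution is the systematic route.


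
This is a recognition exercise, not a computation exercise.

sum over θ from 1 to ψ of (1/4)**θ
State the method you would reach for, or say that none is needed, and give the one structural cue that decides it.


Best approach: the geometric series formula — check a ratio of consecutive terms: it is 1/4, independent of the index, so the geometric formula closes the sum.


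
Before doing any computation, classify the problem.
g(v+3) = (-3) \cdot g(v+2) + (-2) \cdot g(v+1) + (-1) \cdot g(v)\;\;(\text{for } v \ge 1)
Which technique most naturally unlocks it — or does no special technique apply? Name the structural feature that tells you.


Method: the characteristic-root method — shift-invariance with fixed coefficients calls for exponential trials; the characteristic polynomial finds every r^v.


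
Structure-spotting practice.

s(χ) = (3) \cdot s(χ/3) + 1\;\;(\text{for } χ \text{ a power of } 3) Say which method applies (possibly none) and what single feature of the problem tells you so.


Diagnosis: the master substitution — the argument shrinks by the factor 3, so measure the index on a logarithmic scale and the recursion becomes a shift.


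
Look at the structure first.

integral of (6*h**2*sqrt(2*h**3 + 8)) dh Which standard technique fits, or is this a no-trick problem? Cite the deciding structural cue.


Method: u-substitution — 6*h**2 matches the derivative of 2*h**3 + 8 up to a constant; with u = 2*h**3 + 8 the whole integrand folds into a function of u alone.


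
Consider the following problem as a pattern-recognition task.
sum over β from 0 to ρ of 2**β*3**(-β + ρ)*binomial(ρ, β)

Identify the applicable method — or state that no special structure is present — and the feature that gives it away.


Best approach: the binomial theorem — terms weighting binomial(ρ, β) against matched powers of 2 and 3 reassemble into (2 + 3)^ρ by the binomial theorem.


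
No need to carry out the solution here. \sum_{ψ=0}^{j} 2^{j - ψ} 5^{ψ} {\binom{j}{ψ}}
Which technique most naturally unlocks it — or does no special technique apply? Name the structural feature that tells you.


Method: the binomial theorem — terms weighting {\binom{j}{ψ}} against matched powers of 5 and 2 reassemble into (5 + 2)^j by the binomial theorem.


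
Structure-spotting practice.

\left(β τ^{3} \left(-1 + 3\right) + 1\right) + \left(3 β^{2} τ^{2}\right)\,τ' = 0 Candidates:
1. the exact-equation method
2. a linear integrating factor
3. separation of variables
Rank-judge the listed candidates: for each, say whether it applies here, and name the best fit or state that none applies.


Technique: the exact-equation method — equality of cross partials is the green light — assemble the potential function term by term.
- the exact-equation method: yes, a natural case for it.
- a linear integrating factor: the unknown enters nonlinearly (through a power, a denominator, or a transcendental function), which the linear integrating-factor recipe cannot absorb as-is — any repair would come from a preliminary substitution, not the factor.
- separation of variables — no algebra isolates the independent variable on one side and the unknown on the other.


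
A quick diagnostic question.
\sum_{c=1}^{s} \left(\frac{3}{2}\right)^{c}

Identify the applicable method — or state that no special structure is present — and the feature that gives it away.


Technique: the geometric series formula — each summand is the previous one scaled by \frac{3}{2}; that constant multiplier is itself the geometric structure.


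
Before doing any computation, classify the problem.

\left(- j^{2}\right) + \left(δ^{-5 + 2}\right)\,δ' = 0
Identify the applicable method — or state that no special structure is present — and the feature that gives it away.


Best approach: separation of variables — solved for the derivative, the right side splits multiplicatively into a function of each variable alone — divide and integrate each side. The equation is exact as it stands too — a potential function exists — though separation reads the split structure directly.


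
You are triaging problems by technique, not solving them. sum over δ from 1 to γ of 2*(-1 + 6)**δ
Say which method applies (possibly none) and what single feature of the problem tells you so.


Verdict: the geometric series formula — consecutive terms stand in a fixed index-free ratio — the geometric sum formula closes it.


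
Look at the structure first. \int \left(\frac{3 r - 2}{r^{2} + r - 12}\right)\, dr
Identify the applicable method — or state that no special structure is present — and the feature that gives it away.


Technique: partial fractions — the denominator r^{2} + r - 12 factors, so the quotient decomposes into elementary partial fractions term by term.


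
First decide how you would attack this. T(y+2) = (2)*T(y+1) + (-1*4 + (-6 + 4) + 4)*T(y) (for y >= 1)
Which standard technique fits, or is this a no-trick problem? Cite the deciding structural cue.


Method: the characteristic-root method — this is the constant-coefficient homogeneous case — the whole solution in y reduces to a polynomial's roots.


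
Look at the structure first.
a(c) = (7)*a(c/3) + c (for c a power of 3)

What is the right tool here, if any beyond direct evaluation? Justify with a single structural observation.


Method: the master substitution — the argument shrinks by the factor 3, so measure the index on a logarithmic scale and the recursion becomes a shift.


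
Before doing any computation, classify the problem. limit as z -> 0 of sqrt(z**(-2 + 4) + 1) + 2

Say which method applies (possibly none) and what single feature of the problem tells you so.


Verdict: no special technique — no zero denominators, no indeterminate clash at 0 — substitute and read off the value.


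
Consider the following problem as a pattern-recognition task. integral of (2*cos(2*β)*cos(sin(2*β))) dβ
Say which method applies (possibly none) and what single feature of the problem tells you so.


Verdict: u-substitution — viewed as a product, the integrand is a composition evaluated at sin(2*β) times (a constant multiple of) that inner expression's derivative, so u = sin(2*β) makes it elementary.


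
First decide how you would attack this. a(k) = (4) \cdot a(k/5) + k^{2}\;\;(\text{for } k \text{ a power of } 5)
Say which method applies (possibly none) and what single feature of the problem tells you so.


Diagnosis: the master substitution — the argument contracts 5-fold per step: reindex k exponentially and solve the linear recurrence in the new index.


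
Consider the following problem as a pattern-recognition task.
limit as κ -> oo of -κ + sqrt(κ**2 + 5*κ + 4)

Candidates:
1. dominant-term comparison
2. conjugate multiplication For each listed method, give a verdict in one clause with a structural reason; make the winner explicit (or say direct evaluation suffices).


Diagnosis: conjugate multiplication — the difference sqrt(κ**2 + 5*κ + 4) - κ is an ∞ − ∞ stalemate; its conjugate partner breaks the tie.
- dominant-term comparison: leading-power comparison does not apply to this form.
- conjugate multiplication: yes, a natural case for it.


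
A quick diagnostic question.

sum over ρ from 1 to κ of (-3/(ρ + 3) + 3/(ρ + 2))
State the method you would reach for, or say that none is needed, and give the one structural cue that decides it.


Method: telescoping — spot the paired structure — each term adds 3/(ρ + 2) and subtracts its successor value, which the next term restores: the definition of a telescoping chain.


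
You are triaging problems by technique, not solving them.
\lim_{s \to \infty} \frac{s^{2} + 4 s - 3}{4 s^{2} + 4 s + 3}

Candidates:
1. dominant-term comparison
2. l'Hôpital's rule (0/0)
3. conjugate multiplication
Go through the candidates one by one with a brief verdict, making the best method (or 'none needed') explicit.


Verdict: dominant-term comparison — growth-rate triage: the leading powers of s decide the limit, everything else is noise.
- dominant-term comparison — applicable, and directly so.
- l'Hôpital's rule (0/0) — no 0/0 form appears: written as one quotient, top and bottom both grow without bound, and the ratio is decided by their leading terms.
- conjugate multiplication — the conjugate move applies to radical differences, which this is not.


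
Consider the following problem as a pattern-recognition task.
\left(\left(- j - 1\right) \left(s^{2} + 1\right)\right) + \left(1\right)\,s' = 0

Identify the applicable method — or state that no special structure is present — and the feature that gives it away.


Technique: separation of variables — all dependence on the two variables factors apart, the defining separable shape.


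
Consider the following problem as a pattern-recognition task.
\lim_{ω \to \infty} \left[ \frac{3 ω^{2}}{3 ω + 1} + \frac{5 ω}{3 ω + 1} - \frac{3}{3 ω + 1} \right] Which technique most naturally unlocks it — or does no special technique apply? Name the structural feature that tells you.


Verdict: dominant-term comparison — at large ω only the top-degree terms survive; compare the leading terms and the limit falls out. l'Hôpital's at-infinity variant applies to the expression viewed as a single quotient; the leading-term comparison is the direct route.


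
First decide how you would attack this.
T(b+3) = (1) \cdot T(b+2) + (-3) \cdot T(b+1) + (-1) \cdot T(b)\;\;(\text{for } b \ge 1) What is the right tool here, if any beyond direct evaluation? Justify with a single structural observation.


Verdict: the characteristic-root method — constant coefficients and linearity mean the ansatz r^b reduces it to solving the characteristic polynomial.


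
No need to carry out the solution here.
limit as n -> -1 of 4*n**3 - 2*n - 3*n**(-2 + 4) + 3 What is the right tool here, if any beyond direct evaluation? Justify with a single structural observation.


Verdict: no special technique — no vanishing denominator and no indeterminate clash at the point — evaluation is immediate.


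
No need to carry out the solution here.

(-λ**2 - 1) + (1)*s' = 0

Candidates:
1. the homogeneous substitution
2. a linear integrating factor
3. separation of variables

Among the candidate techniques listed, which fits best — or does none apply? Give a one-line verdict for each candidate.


Diagnosis: no special technique — the slope is a function of λ alone, so integrate both sides directly.
- the homogeneous substitution: the slope does not depend on the ratio of the variables alone.
- a linear integrating factor: with the unknown absent the integrating factor is a formality; direct integration is the working structure.
- separation of variables — separation is only trivially available — with the unknown absent from the slope this is a direct integration, not a separation problem.


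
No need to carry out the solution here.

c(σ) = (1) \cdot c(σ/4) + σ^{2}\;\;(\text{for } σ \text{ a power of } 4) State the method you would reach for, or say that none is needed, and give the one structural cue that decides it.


Diagnosis: the master substitution — the argument shrinks by the factor 4, so measure the index on a logarithmic scale and the recursion becomes a shift.


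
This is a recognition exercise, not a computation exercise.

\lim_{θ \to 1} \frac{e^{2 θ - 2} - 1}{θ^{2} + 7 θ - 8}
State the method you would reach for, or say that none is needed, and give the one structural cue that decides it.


Diagnosis: l'Hôpital's rule (0/0) — plug in 1: top and bottom both hit zero, so differentiate each and retry. Expanding numerator and denominator to first order gives the same value — the rule automates exactly that.


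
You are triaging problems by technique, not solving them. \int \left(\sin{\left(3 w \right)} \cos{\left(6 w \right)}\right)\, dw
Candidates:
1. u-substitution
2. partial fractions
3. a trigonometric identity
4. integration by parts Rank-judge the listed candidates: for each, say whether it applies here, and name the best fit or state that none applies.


Best approach: a trigonometric identity — apply product-to-sum to \sin{\left(3 w \right)} \cos{\left(6 w \right)}: two clean single-angle terms replace one awkward product.
- u-substitution: no subexpression of the integrand serves as a whole-integral substitution inner — individual terms may offer their own, but none carries its derivative as a factor of the full integrand; a working change of variable would have to be constructed from outside the expression.
- partial fractions: there is no rational-function structure to decompose.
- a trigonometric identity — applicable, and directly so.
- integration by parts — not the fit here: there is no polynomial factor to ladder down — parts can still close the trigonometric product by recursion, though the identity rewrite is the direct route.


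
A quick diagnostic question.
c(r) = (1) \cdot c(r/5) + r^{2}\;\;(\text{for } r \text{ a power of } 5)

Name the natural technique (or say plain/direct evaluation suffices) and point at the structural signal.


Method: the master substitution — the argument shrinks by the factor 5, so measure the index on a logarithmic scale and the recursion becomes a shift.


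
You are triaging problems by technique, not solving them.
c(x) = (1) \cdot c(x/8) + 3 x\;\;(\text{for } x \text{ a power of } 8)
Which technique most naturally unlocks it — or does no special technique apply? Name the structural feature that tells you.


Method: the master substitution — the argument shrinks by the factor 8, so measure the index on a logarithmic scale and the recursion becomes a shift.


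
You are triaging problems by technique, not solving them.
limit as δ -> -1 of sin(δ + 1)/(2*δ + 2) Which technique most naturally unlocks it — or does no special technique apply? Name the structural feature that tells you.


Method: l'Hôpital's rule (0/0) — the 0/0 form at -1 is the signature situation for l'Hôpital's rule. A first-order expansion at the point is an equally standard path; the rule packages it.


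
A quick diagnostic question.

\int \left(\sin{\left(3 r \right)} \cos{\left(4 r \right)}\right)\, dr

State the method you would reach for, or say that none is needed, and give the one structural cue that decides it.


Diagnosis: a trigonometric identity — split \sin{\left(3 r \right)} \cos{\left(4 r \right)} with the angle-addition identities: the resulting sum integrates term by term.


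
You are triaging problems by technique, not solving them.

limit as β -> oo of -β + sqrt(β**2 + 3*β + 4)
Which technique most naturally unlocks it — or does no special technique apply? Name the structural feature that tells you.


Method: conjugate multiplication — the difference sqrt(β**2 + 3*β + 4) - β is an ∞ − ∞ stalemate; its conjugate partner breaks the tie.


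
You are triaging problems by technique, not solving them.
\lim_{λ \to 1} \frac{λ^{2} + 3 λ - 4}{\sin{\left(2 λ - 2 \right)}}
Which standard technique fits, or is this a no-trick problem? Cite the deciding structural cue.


Method: l'Hôpital's rule (0/0) — both numerator and denominator vanish at 1: the genuine 0/0 indeterminate that l'Hôpital exists for. A local series expansion at the point resolves it as well; the rule is the packaged version of that step.


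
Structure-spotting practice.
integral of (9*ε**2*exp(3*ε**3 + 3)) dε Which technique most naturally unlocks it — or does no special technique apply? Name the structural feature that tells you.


Best approach: u-substitution — read it as f(3*ε**3 + 3) times a constant multiple of d(3*ε**3 + 3): one substitution, u = 3*ε**3 + 3, finishes it.


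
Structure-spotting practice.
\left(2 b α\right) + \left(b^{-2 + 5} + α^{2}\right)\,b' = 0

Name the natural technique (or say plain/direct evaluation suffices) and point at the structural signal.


Method: the exact-equation method — checking ∂/∂b of 2 b α against ∂/∂α of (b^{-2 + 5} + α^{2}): they match — the equation is exact as it stands.


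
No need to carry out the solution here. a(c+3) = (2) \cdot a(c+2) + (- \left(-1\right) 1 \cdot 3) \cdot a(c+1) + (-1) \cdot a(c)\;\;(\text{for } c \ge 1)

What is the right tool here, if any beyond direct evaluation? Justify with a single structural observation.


Verdict: the characteristic-root method — linear, homogeneous, constant coefficients: solutions of the form r^c exist — find the roots of the characteristic polynomial.


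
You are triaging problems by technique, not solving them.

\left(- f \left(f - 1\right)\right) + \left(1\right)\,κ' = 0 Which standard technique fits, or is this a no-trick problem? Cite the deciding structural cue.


Diagnosis: no special technique — solved for the derivative, κ never appears on the right — this is a direct integration in f, not a differential-equations problem at heart.


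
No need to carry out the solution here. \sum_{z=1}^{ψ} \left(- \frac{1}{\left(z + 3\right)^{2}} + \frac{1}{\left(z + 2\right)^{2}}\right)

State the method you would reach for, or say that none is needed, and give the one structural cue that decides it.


Technique: telescoping — difference-of-shifts structure (each term adds \frac{1}{\left(z + 2\right)^{2}}, then subtracts its one-index-advanced value, which the following term adds back) leaves only the first and last pieces standing.


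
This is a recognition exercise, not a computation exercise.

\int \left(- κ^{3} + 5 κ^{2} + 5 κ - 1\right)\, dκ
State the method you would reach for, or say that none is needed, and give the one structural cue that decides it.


Best approach: no special technique — nothing composite, nothing rational, nothing trigonometric — each constant-multiple power of κ integrates by the power rule alone.


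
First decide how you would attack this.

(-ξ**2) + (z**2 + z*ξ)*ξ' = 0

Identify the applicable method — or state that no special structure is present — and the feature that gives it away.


Method: the homogeneous substitution — the slope's numerator and denominator have matching total degree, so it depends only on ξ/z and the ratio substitution collapses it. With the right rearrangement (exchanging the roles of the variables where needed), this also fits a Bernoulli template; the homogeneous substitution reads the structure directly.


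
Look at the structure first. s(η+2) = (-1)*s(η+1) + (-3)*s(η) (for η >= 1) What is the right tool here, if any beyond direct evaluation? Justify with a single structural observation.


Method: the characteristic-root method — constant coefficients and linearity mean the ansatz r^η reduces it to solving the characteristic polynomial.


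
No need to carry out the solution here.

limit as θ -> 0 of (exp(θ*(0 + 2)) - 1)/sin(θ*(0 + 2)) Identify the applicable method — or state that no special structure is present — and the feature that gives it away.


Method: l'Hôpital's rule (0/0) — the 0/0 form at 0 is the signature situation for l'Hôpital's rule. The standard small-argument limits would also carry it; the rule is the systematic route.


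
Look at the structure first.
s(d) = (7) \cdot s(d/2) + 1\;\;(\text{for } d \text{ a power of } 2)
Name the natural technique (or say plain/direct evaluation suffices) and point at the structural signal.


Verdict: the master substitution — the argument shrinks by the factor 2, so measure the index on a logarithmic scale and the recursion becomes a shift.


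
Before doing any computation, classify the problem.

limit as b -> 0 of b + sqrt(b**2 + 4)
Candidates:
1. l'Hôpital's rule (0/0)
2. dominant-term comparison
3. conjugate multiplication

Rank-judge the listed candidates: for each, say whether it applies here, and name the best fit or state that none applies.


Best approach: no special technique — the function is continuous at 0; evaluation is itself the limit, no machinery required.
- l'Hôpital's rule (0/0): substituting the point produces a determinate value, not a 0 over 0 clash.
- dominant-term comparison: this limit is not decided by comparing leading-term growth at infinity.
- conjugate multiplication — no difference of divergent radicals appears, so rationalizing has nothing to cancel.


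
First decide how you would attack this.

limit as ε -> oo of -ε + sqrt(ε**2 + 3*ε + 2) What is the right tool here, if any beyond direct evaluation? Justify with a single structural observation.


Technique: conjugate multiplication — divergence minus divergence hides a finite answer — expose it by pairing sqrt(ε**2 + 3*ε + 2) - ε with its conjugate.


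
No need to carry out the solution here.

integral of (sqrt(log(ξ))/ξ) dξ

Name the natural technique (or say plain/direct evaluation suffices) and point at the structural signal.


Verdict: u-substitution — collected, the integrand has one factor that is, up to a constant, the derivative of an inner expression the rest depends on — substitute for that inner expression.


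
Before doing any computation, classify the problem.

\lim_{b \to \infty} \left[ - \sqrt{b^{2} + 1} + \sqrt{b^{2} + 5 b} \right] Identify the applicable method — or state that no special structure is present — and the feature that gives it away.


Technique: conjugate multiplication — the difference \sqrt{b^{2} + 5 b} - \sqrt{b^{2} + 1} is an ∞ − ∞ stalemate; its conjugate partner breaks the tie.


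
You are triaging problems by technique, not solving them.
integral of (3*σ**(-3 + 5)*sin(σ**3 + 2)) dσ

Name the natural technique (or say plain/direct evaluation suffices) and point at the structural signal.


Verdict: u-substitution — read it as f(σ**3 + 2) times a constant multiple of d(σ**3 + 2): one substitution, u = σ**3 + 2, finishes it.


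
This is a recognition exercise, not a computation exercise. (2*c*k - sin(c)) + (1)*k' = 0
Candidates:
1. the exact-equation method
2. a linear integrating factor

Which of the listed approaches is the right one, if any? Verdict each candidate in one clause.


Technique: a linear integrating factor — the unknown enters only to the first power against a nonzero forcing term — the integrating-factor template applies directly.
- the exact-equation method — the mixed-partials test fails on this split — it is not an exact differential as presented.
- a linear integrating factor: yes, a natural case for it.


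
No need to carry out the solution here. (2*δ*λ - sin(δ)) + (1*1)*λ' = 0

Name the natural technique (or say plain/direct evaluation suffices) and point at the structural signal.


Method: a linear integrating factor — the unknown enters only to the first power against a nonzero forcing term — the integrating-factor template applies directly.


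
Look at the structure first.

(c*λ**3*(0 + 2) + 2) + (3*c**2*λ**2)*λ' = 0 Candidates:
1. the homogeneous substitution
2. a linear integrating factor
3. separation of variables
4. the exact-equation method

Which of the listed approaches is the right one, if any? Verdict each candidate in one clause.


Diagnosis: the exact-equation method — because the two cross partials coincide, the form is conservative as written — recover its potential in (c, λ).
- the homogeneous substitution: rescaling both variables together changes the slope, so no ratio substitution collapses it.
- a linear integrating factor: a nonlinear term in the unknown puts this outside the integrating-factor template.
- separation of variables: the two dependences do not factor apart.
- the exact-equation method: applicable, and directly so.


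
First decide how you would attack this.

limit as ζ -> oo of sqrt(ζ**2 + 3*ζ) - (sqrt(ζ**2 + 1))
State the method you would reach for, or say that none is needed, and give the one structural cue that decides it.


Technique: conjugate multiplication — turning the difference into a conjugate-rationalized ratio makes the limit readable.


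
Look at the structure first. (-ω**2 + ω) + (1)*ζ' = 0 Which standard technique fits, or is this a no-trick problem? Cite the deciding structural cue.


Verdict: no special technique — solved for the derivative, ζ never appears on the right — this is a direct integration in ω, not a differential-equations problem at heart.


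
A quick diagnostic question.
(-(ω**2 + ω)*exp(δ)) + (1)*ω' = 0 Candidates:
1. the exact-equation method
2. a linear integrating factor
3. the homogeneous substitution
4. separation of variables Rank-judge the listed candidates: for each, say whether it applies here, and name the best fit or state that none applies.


Best approach: separation of variables — all dependence on the two variables factors apart, the defining separable shape. Rearranged, this also fits the Bernoulli template directly; separation reads the product structure as given.
- the exact-equation method — no potential function has this form as its differential, as written.
- a linear integrating factor: a nonlinear term in the unknown puts this outside the integrating-factor template.
- the homogeneous substitution: the slope changes under joint rescaling, failing the degree-zero test.
- separation of variables — applies; the problem has the shape this method handles.


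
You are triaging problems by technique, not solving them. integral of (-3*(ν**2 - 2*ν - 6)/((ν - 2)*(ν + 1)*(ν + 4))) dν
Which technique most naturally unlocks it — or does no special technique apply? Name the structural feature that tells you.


Technique: partial fractions — the bottom factors while the top stays lower-degree — split into simple fractions and integrate piece by piece.


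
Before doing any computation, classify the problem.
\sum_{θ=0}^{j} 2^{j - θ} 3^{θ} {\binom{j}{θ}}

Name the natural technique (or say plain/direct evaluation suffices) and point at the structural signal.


Best approach: the binomial theorem — binomial coefficients against complementary powers of 3 and 2: recognize the binomial expansion and resum.


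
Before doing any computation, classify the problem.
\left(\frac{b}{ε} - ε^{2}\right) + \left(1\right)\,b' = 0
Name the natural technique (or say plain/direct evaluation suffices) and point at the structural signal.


Technique: a linear integrating factor — the unknown enters only to the first power against a nonzero forcing term — the integrating-factor template applies directly.


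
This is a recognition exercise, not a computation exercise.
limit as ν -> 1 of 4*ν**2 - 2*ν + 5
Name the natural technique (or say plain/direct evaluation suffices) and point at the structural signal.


Technique: no special technique — the function is continuous at 1; evaluation is itself the limit, no machinery required.


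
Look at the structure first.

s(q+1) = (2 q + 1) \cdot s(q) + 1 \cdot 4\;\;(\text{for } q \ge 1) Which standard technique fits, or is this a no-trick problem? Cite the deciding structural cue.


Technique: a summation factor — one-term recursion with variable weight 2 q + 1 is solved by product normalization, not by root-finding.


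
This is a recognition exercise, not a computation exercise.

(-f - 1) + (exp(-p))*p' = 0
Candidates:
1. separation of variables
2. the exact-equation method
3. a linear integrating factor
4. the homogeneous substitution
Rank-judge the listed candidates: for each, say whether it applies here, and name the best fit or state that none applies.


Method: separation of variables — all dependence on the two variables factors apart, the defining separable shape.
- separation of variables: yes, a natural case for it.
- the exact-equation method — the cross-partial test holds only vacuously — each coefficient lives in its own variable, so the exactness machinery reads no structure the split form does not already show.
- a linear integrating factor: a nonlinear term in the unknown puts this outside the integrating-factor template.
- the homogeneous substitution: solved for the derivative, the right side changes under joint scaling of the two variables.


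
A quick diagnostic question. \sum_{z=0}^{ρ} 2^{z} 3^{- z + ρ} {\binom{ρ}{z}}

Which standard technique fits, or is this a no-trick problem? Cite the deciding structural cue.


Diagnosis: the binomial theorem — terms weighting {\binom{ρ}{z}} against matched powers of 2 and 3 reassemble into (2 + 3)^ρ by the binomial theorem.


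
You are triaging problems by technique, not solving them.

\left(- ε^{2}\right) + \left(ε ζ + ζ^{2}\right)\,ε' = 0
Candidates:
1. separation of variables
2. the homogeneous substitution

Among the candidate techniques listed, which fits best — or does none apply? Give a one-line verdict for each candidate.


Technique: the homogeneous substitution — the slope's numerator and denominator have matching total degree, so it depends only on ε/ζ and the ratio substitution collapses it. A Bernoulli-style rewrite — possibly after exchanging which variable is treated as dependent — would work as well; the homogeneous substitution is the more immediate reading here.
- separation of variables: the two dependences do not factor apart.
- the homogeneous substitution — a fit — the right tool for this form.


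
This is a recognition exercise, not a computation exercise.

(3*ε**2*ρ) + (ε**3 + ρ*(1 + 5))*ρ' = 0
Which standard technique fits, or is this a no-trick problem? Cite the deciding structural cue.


Method: the exact-equation method — equality of cross partials is the green light — assemble the potential function term by term.


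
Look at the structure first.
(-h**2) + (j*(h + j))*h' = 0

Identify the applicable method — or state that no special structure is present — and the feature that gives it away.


Diagnosis: the homogeneous substitution — the slope is degree-zero homogeneous: the ratio substitution v = h/j collapses it. A Bernoulli substitution after rearrangement (possibly exchanging dependent and independent variable) is a fair alternative; the homogeneous route works on the equation as it stands.


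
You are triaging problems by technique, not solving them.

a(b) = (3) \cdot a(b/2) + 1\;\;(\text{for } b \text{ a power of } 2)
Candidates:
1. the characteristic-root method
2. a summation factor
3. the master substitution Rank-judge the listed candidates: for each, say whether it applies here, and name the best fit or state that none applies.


Best approach: the master substitution — the argument contracts 2-fold per step: reindex b exponentially and solve the linear recurrence in the new index.
- the characteristic-root method: the recursion divides its index rather than shifting it — outside the constant-shift family the root method covers.
- a summation factor — the recursion divides its index rather than shifting it — there is no previous-term chain for a summation factor to telescope.
- the master substitution — yes — fits the structure here.


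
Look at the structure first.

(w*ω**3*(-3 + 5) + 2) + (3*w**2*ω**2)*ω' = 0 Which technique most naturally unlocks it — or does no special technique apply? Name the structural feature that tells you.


Verdict: the exact-equation method — equality of cross partials is the green light — assemble the potential function term by term.


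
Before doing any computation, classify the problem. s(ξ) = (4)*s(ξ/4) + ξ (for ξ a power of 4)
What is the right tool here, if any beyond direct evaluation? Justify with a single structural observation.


Best approach: the master substitution — divide-the-index recursion (ξ/4 inside the call) straightens out once the index is rewritten as 4^m.


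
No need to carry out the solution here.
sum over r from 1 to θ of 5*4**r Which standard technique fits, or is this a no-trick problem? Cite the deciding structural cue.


Best approach: the geometric series formula — the ratio of consecutive terms is the constant 4, independent of the index — a geometric sum.


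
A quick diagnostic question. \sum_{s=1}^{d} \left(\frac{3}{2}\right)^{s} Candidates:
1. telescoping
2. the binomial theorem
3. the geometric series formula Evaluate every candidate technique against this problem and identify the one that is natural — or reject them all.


Verdict: the geometric series formula — each term is \frac{3}{2} times the previous one, so the geometric-series formula applies directly.
- telescoping: in the displayed form, no term reappears at a neighboring index to cancel against.
- the binomial theorem — the terms lack the binomial-coefficient-weighted complementary-power pattern of an expansion.
- the geometric series formula — yes, a natural case for it.


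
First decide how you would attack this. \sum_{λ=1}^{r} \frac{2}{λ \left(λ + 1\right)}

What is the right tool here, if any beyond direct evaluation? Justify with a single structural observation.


Verdict: telescoping — the summand \frac{2}{λ \left(λ + 1\right)} decomposes into fractions whose poles differ by an integer shift — the series collapses.


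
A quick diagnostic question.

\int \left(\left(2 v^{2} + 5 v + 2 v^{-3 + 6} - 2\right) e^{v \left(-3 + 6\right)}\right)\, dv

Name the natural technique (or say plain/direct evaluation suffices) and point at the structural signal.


Diagnosis: integration by parts — the integrand splits as (2 v^{2} + 5 v + 2 v^{-3 + 6} - 2) times e^{v \left(-3 + 6\right)} — repeatedly differentiating the polynomial part kills it, which is the parts ladder.


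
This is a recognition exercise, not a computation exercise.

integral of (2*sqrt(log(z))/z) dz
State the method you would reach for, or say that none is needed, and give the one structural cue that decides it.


Technique: u-substitution — the only nontrivial dependence routes through log(z), whose derivative supplies the leftover factor up to a constant multiple — u = log(z) flattens it.


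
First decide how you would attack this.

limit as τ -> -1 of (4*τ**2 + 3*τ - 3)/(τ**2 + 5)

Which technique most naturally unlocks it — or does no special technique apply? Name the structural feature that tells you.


Verdict: no special technique — the expression is continuous at -1 — substitute and evaluate; no indeterminate form appears.


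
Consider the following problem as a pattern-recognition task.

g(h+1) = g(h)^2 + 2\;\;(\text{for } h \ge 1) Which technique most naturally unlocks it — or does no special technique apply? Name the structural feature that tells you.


Verdict: no special technique — a nonlinear dependence on earlier terms breaks linearity, and with it every superposition-based closed form.
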